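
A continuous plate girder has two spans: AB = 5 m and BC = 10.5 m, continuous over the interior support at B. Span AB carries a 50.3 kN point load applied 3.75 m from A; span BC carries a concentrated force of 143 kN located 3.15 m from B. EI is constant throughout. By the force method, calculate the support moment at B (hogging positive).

M_B = 194.9 kN·m

Take M_B as the redundant. Released structure: two simple spans AB and BC with a hinge at B.
Discontinuity in slope at B on the released structure — sum the simple-span end rotations:
  span AB: point load 50.3 at a = 3.75: Pab(L + a)/(6LEI) = 68.77/EI
  span BC: point load 143 at a = 3.15: Pab(L + b)/(6LEI) = 938.1/EI
  relative rotation θ_0 = (68.77 + 938.1)/EI = 1007/EI
A unit hogging moment at B produces rotation L₁/(3EI) + L₂/(3EI) = 5.167/EI.
Slope continuity at B: θ_0 = M_B·5.167/EI, so M_B = 1007/5.167 = 194.9 kN·m (hogging).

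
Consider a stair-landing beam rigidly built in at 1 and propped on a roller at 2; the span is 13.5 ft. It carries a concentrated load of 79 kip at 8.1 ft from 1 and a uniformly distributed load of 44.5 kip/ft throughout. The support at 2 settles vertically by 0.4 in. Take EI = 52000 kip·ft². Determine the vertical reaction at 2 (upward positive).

R_2 = 257.3 kip

Remove the prop at 2; the released (primary) structure is a cantilever built in at 1.
Deflection at 2 on the released cantilever, summing each load's contribution:
  point load 79 at a = 8.1: Pa²(3L − a)/(6EI) = 27989/EI
  UDL 44.5: wL⁴/(8EI) = 184759/EI
  δ_0 = 212748/EI
Tip deflection under a unit load at 2: L³/(3EI) = 820.1/EI.
With EI = 52000 kip·ft²: δ_0 = 4.0913 ft and δ_{22} = 0.015772 ft/kip.
Compatibility — the beam at 2 must follow the support down by 0.03333 ft: δ_0 − R_2·δ_{22} = 0.03333, so R_2 = (4.0913 − 0.03333)/0.015772 = 257.3 kip.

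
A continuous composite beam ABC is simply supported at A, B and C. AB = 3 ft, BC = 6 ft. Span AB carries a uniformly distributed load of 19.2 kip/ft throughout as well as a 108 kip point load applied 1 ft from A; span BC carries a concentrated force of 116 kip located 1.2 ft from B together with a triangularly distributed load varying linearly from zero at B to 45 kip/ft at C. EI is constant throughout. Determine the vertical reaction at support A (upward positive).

R_A = 49.79 kip

Insert a hinge at B; M_B is the redundant, and each span becomes simply supported.
Discontinuity in slope at B on the released structure — sum the simple-span end rotations:
  span AB: UDL 19.2: wL³/(24EI) = 21.6/EI
  span AB: point load 108 at a = 1: Pab(L + a)/(6LEI) = 48/EI
  span BC: point load 116 at a = 1.2: Pab(L + b)/(6LEI) = 200.4/EI
  span BC: triangular load, peak 45: 7w₀L³/(360EI) = 189/EI
  relative rotation θ_0 = (69.6 + 389.4)/EI = 459/EI
A unit hogging moment at B produces rotation L₁/(3EI) + L₂/(3EI) = 3/EI.
Compatibility: M_B·(L₁+L₂)/(3EI) = θ_0, giving M_B = 153 kip·ft (hogging).
Span AB, ΣM about A with M_B applied at B: R_B^{AB}·3 = 194.4 + 153, so R_B^{AB} = 115.8 kip and R_A = 165.6 − 115.8 = 49.79 kip.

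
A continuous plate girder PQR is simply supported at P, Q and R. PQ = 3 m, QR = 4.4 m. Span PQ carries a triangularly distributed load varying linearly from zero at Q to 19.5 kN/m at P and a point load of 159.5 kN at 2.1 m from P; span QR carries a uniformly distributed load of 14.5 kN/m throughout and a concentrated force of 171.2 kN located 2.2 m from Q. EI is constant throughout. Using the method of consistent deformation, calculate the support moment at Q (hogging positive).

Insert a hinge at Q; M_Q is the redundant, and each span becomes simply supported.
End slopes at the hinge Q, treating each span as simply supported:
  span PQ: triangular load, peak 19.5: 7w₀L³/(360EI) = 10.24/EI
  span PQ: point load 159.5 at a = 2.1: Pab(L + a)/(6LEI) = 85.41/EI
  span QR: UDL 14.5: wL³/(24EI) = 51.47/EI
  span QR: point load 171.2 at a = 2.2: Pab(L + b)/(6LEI) = 207.2/EI
  relative rotation θ_0 = (95.65 + 258.6)/EI = 354.3/EI
A unit hogging moment at Q produces rotation L₁/(3EI) + L₂/(3EI) = 2.467/EI.
Slope continuity at Q: θ_0 = M_Q·2.467/EI, so M_Q = 354.3/2.467 = 143.6 kN·m (hogging).

M_Q = 143.6 kN·m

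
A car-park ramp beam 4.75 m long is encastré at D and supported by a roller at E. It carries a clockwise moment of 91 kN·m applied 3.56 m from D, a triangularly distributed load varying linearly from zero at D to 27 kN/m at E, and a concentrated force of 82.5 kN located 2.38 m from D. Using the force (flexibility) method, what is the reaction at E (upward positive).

Remove the prop at E; the released (primary) structure is a cantilever built in at D.
Deflection at E on the released cantilever, summing each load's contribution:
  clockwise couple 91 at a = 3.56: M₀a(2L − a)/(2EI) = 962.2/EI
  triangular load, peak 27 at the free end: 11w₀L⁴/(120EI) = 1260/EI
  point load 82.5 at a = 2.38: Pa²(3L − a)/(6EI) = 924.5/EI
  δ_0 = 3147/EI
Tip deflection under a unit load at E: L³/(3EI) = 35.72/EI.
Compatibility at E: δ_0 − R_E·δ_{EE} = 0, so R_E = 3147/35.72 = 88.08 kN.

R_E = 88.08 kN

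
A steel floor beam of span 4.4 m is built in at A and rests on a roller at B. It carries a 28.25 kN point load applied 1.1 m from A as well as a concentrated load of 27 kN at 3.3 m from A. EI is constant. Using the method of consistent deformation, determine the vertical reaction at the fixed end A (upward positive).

R_A = 35.74 kN

Take the reaction at B as the redundant and release it; the primary structure is a cantilever fixed at A.
Downward deflection at the released point B due to the loads:
  point load 28.25 at a = 1.1: Pa²(3L − a)/(6EI) = 68.93/EI
  point load 27 at a = 3.3: Pa²(3L − a)/(6EI) = 485.1/EI
  δ_0 = 554.1/EI
Tip deflection under a unit load at B: L³/(3EI) = 28.39/EI.
Compatibility at B: δ_0 − R_B·δ_{BB} = 0, so R_B = 554.1/28.39 = 19.51 kN.
Vertical equilibrium: R_A = ΣP − R_B = 55.25 − 19.51 = 35.74 kN.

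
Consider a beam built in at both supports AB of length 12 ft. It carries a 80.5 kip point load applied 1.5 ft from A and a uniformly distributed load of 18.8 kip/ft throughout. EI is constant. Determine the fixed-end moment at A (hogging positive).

M_A = 318 kip·ft

Take the two fixed-end moments M_A, M_B as redundants; the released structure is the simple span AB.
On the primary (simply-supported) span, the end slopes from the loading are:
  at A: point load 80.5 at a = 1.5: Pab(L + b)/(6LEI) = 396.2/EI
  at B: point load 80.5 at a = 1.5: Pab(L + a)/(6LEI) = 237.7/EI
  at A: UDL 18.8: wL³/(24EI) = 1354/EI
  at B: UDL 18.8: wL³/(24EI) = 1354/EI
  θ_A0 = 1750/EI,  θ_B0 = 1591/EI
Flexibility coefficients: a unit moment at one end gives L/(3EI) there and L/(6EI) at the far end, so f₁₁ = f₂₂ = 4/EI and f₁₂ = f₂₁ = 2/EI.
Compatibility — zero rotation at each built-in end:
  4 M_A + 2 M_B = 1750
  2 M_A + 4 M_B = 1591
Solving the pair gives M_A = 318 kip·ft and M_B = 238.8 kip·ft (hogging).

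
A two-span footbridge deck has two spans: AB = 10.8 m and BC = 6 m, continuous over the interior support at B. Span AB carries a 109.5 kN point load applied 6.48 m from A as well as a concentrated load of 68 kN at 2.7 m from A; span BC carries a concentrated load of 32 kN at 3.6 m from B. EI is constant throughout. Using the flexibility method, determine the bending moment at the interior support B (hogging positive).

M_B = 212.8 kN·m

Release continuity at B by inserting a hinge; the redundant is the internal moment M_B. The primary structure is two simply-supported spans AB and BC.
Discontinuity in slope at B on the released structure — sum the simple-span end rotations:
  span AB: point load 109.5 at a = 6.48: Pab(L + a)/(6LEI) = 817.4/EI
  span AB: point load 68 at a = 2.7: Pab(L + a)/(6LEI) = 309.8/EI
  span BC: point load 32 at a = 3.6: Pab(L + b)/(6LEI) = 64.51/EI
  relative rotation θ_0 = (1127 + 64.51)/EI = 1192/EI
A unit hogging moment at B produces rotation L₁/(3EI) + L₂/(3EI) = 5.6/EI.
Compatibility: M_B·(L₁+L₂)/(3EI) = θ_0, giving M_B = 212.8 kN·m (hogging).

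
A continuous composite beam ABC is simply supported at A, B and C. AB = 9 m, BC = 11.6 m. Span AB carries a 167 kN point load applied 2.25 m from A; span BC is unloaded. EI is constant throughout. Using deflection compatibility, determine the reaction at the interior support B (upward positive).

R_B = 56.93 kN

Take M_B as the redundant. Released structure: two simple spans AB and BC with a hinge at B.
Rotations at B on the released spans (each span's end-slope, ×1/EI):
  span AB: point load 167 at a = 2.25: Pab(L + a)/(6LEI) = 528.4/EI
  relative rotation θ_0 = (528.4 + 0)/EI = 528.4/EI
A unit hogging moment at B produces rotation L₁/(3EI) + L₂/(3EI) = 6.867/EI.
Compatibility: M_B·(L₁+L₂)/(3EI) = θ_0, giving M_B = 76.95 kN·m (hogging).
Span AB, ΣM about A with M_B applied at B: R_B^{AB}·9 = 375.8 + 76.95, so R_B^{AB} = 50.3 kN and R_A = 167 − 50.3 = 116.7 kN.
Span BC, ΣM about C: R_B^{BC}·11.6 = 0 + 76.95, so R_B^{BC} = 6.634 kN and R_C = 0 − 6.634 = -6.634 kN.
R_B = 50.3 + 6.634 = 56.93 kN.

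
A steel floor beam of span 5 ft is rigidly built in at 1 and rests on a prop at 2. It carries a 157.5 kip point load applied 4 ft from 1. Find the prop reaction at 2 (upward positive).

R_2 = 110.9 kip

Take the reaction at 2 as the redundant and release it; the primary structure is a cantilever fixed at 1.
Free-end deflection of the primary structure under the applied loading (downward +):
  point load 157.5 at a = 4: Pa²(3L − a)/(6EI) = 4620/EI
Flexibility coefficient — unit upward force at 2: δ_{22} = L³/(3EI) = 41.67/EI.
The prop prevents deflection at 2: R_2 = δ_0/δ_{22} = 4620/41.67 = 110.9 kip.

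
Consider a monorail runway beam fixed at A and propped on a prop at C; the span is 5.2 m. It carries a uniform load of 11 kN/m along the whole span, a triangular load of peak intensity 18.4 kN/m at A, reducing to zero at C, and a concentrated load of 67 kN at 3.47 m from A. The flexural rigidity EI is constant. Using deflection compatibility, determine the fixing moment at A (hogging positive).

M_A = 121.9 kN·m

Take the reaction at C as the redundant and release it; the primary structure is a cantilever fixed at A.
Free-end deflection of the primary structure under the applied loading (downward +):
  UDL 11: wL⁴/(8EI) = 1005/EI
  triangular load, peak 18.4 at the fixed end: w₀L⁴/(30EI) = 448.4/EI
  point load 67 at a = 3.47: Pa²(3L − a)/(6EI) = 1631/EI
  δ_0 = 3085/EI
Tip deflection under a unit load at C: L³/(3EI) = 46.87/EI.
Compatibility at C: δ_0 − R_C·δ_{CC} = 0, so R_C = 3085/46.87 = 65.82 kN.
Moment equilibrium about A: M_A = Σ(load moments about A) − R_C·L = 464.1 − 65.82×5.2 = 121.9 kN·m.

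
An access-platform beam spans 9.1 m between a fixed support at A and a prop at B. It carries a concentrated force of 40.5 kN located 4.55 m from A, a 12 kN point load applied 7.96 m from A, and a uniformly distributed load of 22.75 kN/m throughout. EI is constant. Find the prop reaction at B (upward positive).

Take the reaction at B as the redundant and release it; the primary structure is a cantilever fixed at A.
Deflection at B on the released cantilever, summing each load's contribution:
  point load 40.5 at a = 4.55: Pa²(3L − a)/(6EI) = 3179/EI
  point load 12 at a = 7.96: Pa²(3L − a)/(6EI) = 2451/EI
  UDL 22.75: wL⁴/(8EI) = 19501/EI
  δ_0 = 25131/EI
Tip deflection under a unit load at B: L³/(3EI) = 251.2/EI.
Compatibility at B: δ_0 − R_B·δ_{BB} = 0, so R_B = 25131/251.2 = 100 kN.

R_B = 100 kN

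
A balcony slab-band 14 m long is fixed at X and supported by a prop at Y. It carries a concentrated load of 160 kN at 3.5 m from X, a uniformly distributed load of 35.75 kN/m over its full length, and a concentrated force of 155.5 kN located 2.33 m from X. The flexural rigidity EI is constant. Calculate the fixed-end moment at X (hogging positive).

M_X = 1520 kN·m

Remove the prop at Y; the released (primary) structure is a cantilever built in at X.
Downward deflection at the released point Y due to the loads:
  point load 160 at a = 3.5: Pa²(3L − a)/(6EI) = 12577/EI
  UDL 35.75: wL⁴/(8EI) = 171672/EI
  point load 155.5 at a = 2.33: Pa²(3L − a)/(6EI) = 5582/EI
  δ_0 = 189830/EI
Flexibility coefficient — unit upward force at Y: δ_{YY} = L³/(3EI) = 914.7/EI.
The prop prevents deflection at Y: R_Y = δ_0/δ_{YY} = 189830/914.7 = 207.5 kN.
Moment equilibrium about X: M_X = Σ(load moments about X) − R_Y·L = 4426 − 207.5×14 = 1520 kN·m.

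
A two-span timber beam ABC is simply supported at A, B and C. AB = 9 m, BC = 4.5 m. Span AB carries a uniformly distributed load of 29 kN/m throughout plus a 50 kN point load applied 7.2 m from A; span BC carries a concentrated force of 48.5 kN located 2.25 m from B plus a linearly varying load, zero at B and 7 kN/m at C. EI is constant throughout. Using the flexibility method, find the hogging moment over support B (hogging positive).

Take M_B as the redundant. Released structure: two simple spans AB and BC with a hinge at B.
Rotations at B on the released spans (each span's end-slope, ×1/EI):
  span AB: UDL 29: wL³/(24EI) = 880.9/EI
  span AB: point load 50 at a = 7.2: Pab(L + a)/(6LEI) = 194.4/EI
  span BC: point load 48.5 at a = 2.25: Pab(L + b)/(6LEI) = 61.38/EI
  span BC: triangular load, peak 7: 7w₀L³/(360EI) = 12.4/EI
  relative rotation θ_0 = (1075 + 73.79)/EI = 1149/EI
A unit hogging moment at B produces rotation L₁/(3EI) + L₂/(3EI) = 4.5/EI.
Slope continuity at B: θ_0 = M_B·4.5/EI, so M_B = 1149/4.5 = 255.3 kN·m (hogging).

M_B = 255.3 kN·m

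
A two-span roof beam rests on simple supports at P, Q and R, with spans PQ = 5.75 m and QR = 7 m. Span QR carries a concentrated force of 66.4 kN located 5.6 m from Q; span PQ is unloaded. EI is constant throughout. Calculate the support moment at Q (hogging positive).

M_Q = 24.5 kN·m

Take M_Q as the redundant. Released structure: two simple spans PQ and QR with a hinge at Q.
End slopes at the hinge Q, treating each span as simply supported:
  span QR: point load 66.4 at a = 5.6: Pab(L + b)/(6LEI) = 104.1/EI
  relative rotation θ_0 = (0 + 104.1)/EI = 104.1/EI
A unit hogging moment at Q produces rotation L₁/(3EI) + L₂/(3EI) = 4.25/EI.
Slope continuity at Q: θ_0 = M_Q·4.25/EI, so M_Q = 104.1/4.25 = 24.5 kN·m (hogging).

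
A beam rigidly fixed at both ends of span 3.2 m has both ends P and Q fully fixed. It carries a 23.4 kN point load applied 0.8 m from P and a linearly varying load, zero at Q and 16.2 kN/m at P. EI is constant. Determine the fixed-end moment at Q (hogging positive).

Release both end moments; the primary structure is a simply-supported span PQ with redundants M_P and M_Q.
End rotations of the released simple span under the applied load (×1/EI):
  at P: point load 23.4 at a = 0.8: Pab(L + b)/(6LEI) = 13.1/EI
  at Q: point load 23.4 at a = 0.8: Pab(L + a)/(6LEI) = 9.36/EI
  at P: triangular load, peak 16.2: w₀L³/(45EI) = 11.8/EI
  at Q: triangular load, peak 16.2: 7w₀L³/(360EI) = 10.32/EI
  θ_P0 = 24.9/EI,  θ_Q0 = 19.68/EI
Flexibility coefficients: a unit moment at one end gives L/(3EI) there and L/(6EI) at the far end, so f₁₁ = f₂₂ = 1.067/EI and f₁₂ = f₂₁ = 0.5333/EI.
Compatibility — zero rotation at each built-in end:
  1.067 M_P + 0.5333 M_Q = 24.9
  0.5333 M_P + 1.067 M_Q = 19.68
Solving the pair gives M_P = 18.82 kN·m and M_Q = 9.04 kN·m (hogging).

M_Q = 9.04 kN·m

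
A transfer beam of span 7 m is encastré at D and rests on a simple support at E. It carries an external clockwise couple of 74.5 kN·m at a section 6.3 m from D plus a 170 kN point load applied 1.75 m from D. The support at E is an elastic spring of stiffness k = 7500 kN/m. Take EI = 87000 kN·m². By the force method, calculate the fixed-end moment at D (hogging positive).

M_D = 178.7 kN·m

Remove the prop at E; the released (primary) structure is a cantilever built in at D.
Downward deflection at the released point E due to the loads:
  clockwise couple 74.5 at a = 6.3: M₀a(2L − a)/(2EI) = 1807/EI
  point load 170 at a = 1.75: Pa²(3L − a)/(6EI) = 1670/EI
  δ_0 = 3477/EI
Flexibility coefficient — unit upward force at E: δ_{EE} = L³/(3EI) = 114.3/EI.
With EI = 87000 kN·m²: δ_0 = 0.039969 m and δ_{EE} = 0.001314 m/kN.
Compatibility — the spring shortens by R_E/k under the reaction it provides: δ_0 − R_E·δ_{EE} = R_E/k. With 1/k = 0.000133 m/kN, R_E = δ_0 / (δ_{EE} + 1/k) = 0.039969 / (0.001314 + 0.000133) = 27.61 kN.
Moment equilibrium about D: M_D = Σ(load moments about D) − R_E·L = 372 − 27.61×7 = 178.7 kN·m.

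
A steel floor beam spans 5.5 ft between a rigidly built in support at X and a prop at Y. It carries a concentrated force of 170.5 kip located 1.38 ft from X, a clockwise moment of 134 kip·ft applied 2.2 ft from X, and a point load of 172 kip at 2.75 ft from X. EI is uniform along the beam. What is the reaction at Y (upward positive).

R_Y = 91.89 kip

Remove the prop at Y; the released (primary) structure is a cantilever built in at X.
Deflection at Y on the released cantilever, summing each load's contribution:
  point load 170.5 at a = 1.38: Pa²(3L − a)/(6EI) = 818.2/EI
  clockwise couple 134 at a = 2.2: M₀a(2L − a)/(2EI) = 1297/EI
  point load 172 at a = 2.75: Pa²(3L − a)/(6EI) = 2981/EI
  δ_0 = 5096/EI
Flexibility coefficient — unit upward force at Y: δ_{YY} = L³/(3EI) = 55.46/EI.
The prop prevents deflection at Y: R_Y = δ_0/δ_{YY} = 5096/55.46 = 91.89 kip.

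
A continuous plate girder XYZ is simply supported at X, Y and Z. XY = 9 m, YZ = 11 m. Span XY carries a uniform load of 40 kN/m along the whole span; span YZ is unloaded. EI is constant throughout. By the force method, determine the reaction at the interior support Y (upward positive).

Take M_Y as the redundant. Released structure: two simple spans XY and YZ with a hinge at Y.
Rotations at Y on the released spans (each span's end-slope, ×1/EI):
  span XY: UDL 40: wL³/(24EI) = 1215/EI
  relative rotation θ_0 = (1215 + 0)/EI = 1215/EI
A unit hogging moment at Y produces rotation L₁/(3EI) + L₂/(3EI) = 6.667/EI.
Compatibility: M_Y·(L₁+L₂)/(3EI) = θ_0, giving M_Y = 182.2 kN·m (hogging).
Span XY, ΣM about X with M_Y applied at Y: R_Y^{XY}·9 = 1620 + 182.2, so R_Y^{XY} = 200.2 kN and R_X = 360 − 200.2 = 159.8 kN.
Span YZ, ΣM about Z: R_Y^{YZ}·11 = 0 + 182.2, so R_Y^{YZ} = 16.57 kN and R_Z = 0 − 16.57 = -16.57 kN.
R_Y = 200.2 + 16.57 = 216.8 kN.

R_Y = 216.8 kN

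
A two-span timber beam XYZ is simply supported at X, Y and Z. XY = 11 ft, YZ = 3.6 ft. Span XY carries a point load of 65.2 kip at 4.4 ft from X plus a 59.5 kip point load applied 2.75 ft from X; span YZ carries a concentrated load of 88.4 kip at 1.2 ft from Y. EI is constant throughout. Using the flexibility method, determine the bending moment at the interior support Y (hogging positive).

Release continuity at Y by inserting a hinge; the redundant is the internal moment M_Y. The primary structure is two simply-supported spans XY and YZ.
Discontinuity in slope at Y on the released structure — sum the simple-span end rotations:
  span XY: point load 65.2 at a = 4.4: Pab(L + a)/(6LEI) = 441.8/EI
  span XY: point load 59.5 at a = 2.75: Pab(L + a)/(6LEI) = 281.2/EI
  span YZ: point load 88.4 at a = 1.2: Pab(L + b)/(6LEI) = 70.72/EI
  relative rotation θ_0 = (723 + 70.72)/EI = 793.7/EI
A unit hogging moment at Y produces rotation L₁/(3EI) + L₂/(3EI) = 4.867/EI.
Slope continuity at Y: θ_0 = M_Y·4.867/EI, so M_Y = 793.7/4.867 = 163.1 kip·ft (hogging).

M_Y = 163.1 kip·ft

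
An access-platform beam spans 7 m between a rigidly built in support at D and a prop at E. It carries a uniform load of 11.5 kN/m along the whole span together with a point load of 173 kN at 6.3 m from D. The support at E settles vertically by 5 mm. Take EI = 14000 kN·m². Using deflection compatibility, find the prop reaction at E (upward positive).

R_E = 176.7 kN

Release the roller at E. Primary structure: cantilever fixed at D.
Primary-structure tip deflection at E by superposition:
  UDL 11.5: wL⁴/(8EI) = 3451/EI
  point load 173 at a = 6.3: Pa²(3L − a)/(6EI) = 16823/EI
  δ_0 = 20274/EI
Flexibility coefficient — unit upward force at E: δ_{EE} = L³/(3EI) = 114.3/EI.
With EI = 14000 kN·m²: δ_0 = 1.4481 m and δ_{EE} = 0.008167 m/kN.
Compatibility — the beam at E must follow the support down by 0.005 m: δ_0 − R_E·δ_{EE} = 0.005, so R_E = (1.4481 − 0.005)/0.008167 = 176.7 kN.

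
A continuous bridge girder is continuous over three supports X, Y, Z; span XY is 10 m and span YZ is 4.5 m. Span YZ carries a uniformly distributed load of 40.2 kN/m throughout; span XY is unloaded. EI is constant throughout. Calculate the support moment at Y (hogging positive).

Insert a hinge at Y; M_Y is the redundant, and each span becomes simply supported.
Rotations at Y on the released spans (each span's end-slope, ×1/EI):
  span YZ: UDL 40.2: wL³/(24EI) = 152.6/EI
  relative rotation θ_0 = (0 + 152.6)/EI = 152.6/EI
A unit hogging moment at Y produces rotation L₁/(3EI) + L₂/(3EI) = 4.833/EI.
Compatibility: M_Y·(L₁+L₂)/(3EI) = θ_0, giving M_Y = 31.58 kN·m (hogging).

M_Y = 31.58 kN·m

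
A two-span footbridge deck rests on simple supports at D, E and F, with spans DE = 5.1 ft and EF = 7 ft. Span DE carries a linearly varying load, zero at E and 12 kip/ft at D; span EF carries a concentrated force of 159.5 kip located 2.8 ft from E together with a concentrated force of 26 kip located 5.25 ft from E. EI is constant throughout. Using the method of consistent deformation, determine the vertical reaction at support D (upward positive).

R_D = -7.841 kip

Take M_E as the redundant. Released structure: two simple spans DE and EF with a hinge at E.
End slopes at the hinge E, treating each span as simply supported:
  span DE: triangular load, peak 12: 7w₀L³/(360EI) = 30.95/EI
  span EF: point load 159.5 at a = 2.8: Pab(L + b)/(6LEI) = 500.2/EI
  span EF: point load 26 at a = 5.25: Pab(L + b)/(6LEI) = 49.77/EI
  relative rotation θ_0 = (30.95 + 550)/EI = 580.9/EI
A unit hogging moment at E produces rotation L₁/(3EI) + L₂/(3EI) = 4.033/EI.
Compatibility: M_E·(L₁+L₂)/(3EI) = θ_0, giving M_E = 144 kip·ft (hogging).
Span DE, ΣM about D with M_E applied at E: R_E^{DE}·5.1 = 52.02 + 144, so R_E^{DE} = 38.44 kip and R_D = 30.6 − 38.44 = -7.841 kip.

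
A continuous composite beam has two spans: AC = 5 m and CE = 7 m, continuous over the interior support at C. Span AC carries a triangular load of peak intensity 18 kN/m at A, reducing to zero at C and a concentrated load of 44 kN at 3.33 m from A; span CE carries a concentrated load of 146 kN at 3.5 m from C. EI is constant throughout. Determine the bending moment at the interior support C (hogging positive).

Insert a hinge at C; M_C is the redundant, and each span becomes simply supported.
End slopes at the hinge C, treating each span as simply supported:
  span AC: triangular load, peak 18: 7w₀L³/(360EI) = 43.75/EI
  span AC: point load 44 at a = 3.33: Pab(L + a)/(6LEI) = 67.94/EI
  span CE: point load 146 at a = 3.5: Pab(L + b)/(6LEI) = 447.1/EI
  relative rotation θ_0 = (111.7 + 447.1)/EI = 558.8/EI
A unit hogging moment at C produces rotation L₁/(3EI) + L₂/(3EI) = 4/EI.
Slope continuity at C: θ_0 = M_C·4/EI, so M_C = 558.8/4 = 139.7 kN·m (hogging).

M_C = 139.7 kN·m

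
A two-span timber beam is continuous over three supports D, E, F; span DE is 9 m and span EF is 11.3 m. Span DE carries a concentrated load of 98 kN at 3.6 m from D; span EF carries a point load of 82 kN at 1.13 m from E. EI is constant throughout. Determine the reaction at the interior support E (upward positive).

Insert a hinge at E; M_E is the redundant, and each span becomes simply supported.
End slopes at the hinge E, treating each span as simply supported:
  span DE: point load 98 at a = 3.6: Pab(L + a)/(6LEI) = 444.5/EI
  span EF: point load 82 at a = 1.13: Pab(L + b)/(6LEI) = 298.4/EI
  relative rotation θ_0 = (444.5 + 298.4)/EI = 742.9/EI
A unit hogging moment at E produces rotation L₁/(3EI) + L₂/(3EI) = 6.767/EI.
Compatibility: M_E·(L₁+L₂)/(3EI) = θ_0, giving M_E = 109.8 kN·m (hogging).
Span DE, ΣM about D with M_E applied at E: R_E^{DE}·9 = 352.8 + 109.8, so R_E^{DE} = 51.4 kN and R_D = 98 − 51.4 = 46.6 kN.
Span EF, ΣM about F: R_E^{EF}·11.3 = 833.9 + 109.8, so R_E^{EF} = 83.52 kN and R_F = 82 − 83.52 = -1.516 kN.
R_E = 51.4 + 83.52 = 134.9 kN.

R_E = 134.9 kN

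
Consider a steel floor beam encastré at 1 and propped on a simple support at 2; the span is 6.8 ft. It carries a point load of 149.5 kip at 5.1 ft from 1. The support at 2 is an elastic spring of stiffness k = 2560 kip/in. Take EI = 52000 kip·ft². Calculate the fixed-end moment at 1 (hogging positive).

Release the roller at 2. Primary structure: cantilever fixed at 1.
Free-end deflection of the primary structure under the applied loading (downward +):
  point load 149.5 at a = 5.1: Pa²(3L − a)/(6EI) = 9916/EI
Tip deflection under a unit load at 2: L³/(3EI) = 104.8/EI.
With EI = 52000 kip·ft²: δ_0 = 0.19069 ft and δ_{22} = 0.002016 ft/kip.
Compatibility — the spring shortens by R_2/k under the reaction it provides: δ_0 − R_2·δ_{22} = R_2/k. With 1/k = 1/(2560×12) ft/kip = 0.000033 ft/kip, R_2 = δ_0 / (δ_{22} + 1/k) = 0.19069 / (0.002016 + 0.000033) = 93.1 kip.
Moment equilibrium about 1: M_1 = Σ(load moments about 1) − R_2·L = 762.5 − 93.1×6.8 = 129.4 kip·ft.

M_1 = 129.4 kip·ft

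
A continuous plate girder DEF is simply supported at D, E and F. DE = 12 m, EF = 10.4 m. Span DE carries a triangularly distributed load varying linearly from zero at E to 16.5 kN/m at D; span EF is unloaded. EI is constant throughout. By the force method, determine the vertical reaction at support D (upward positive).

R_D = 59.81 kN

Release continuity at E by inserting a hinge; the redundant is the internal moment M_E. The primary structure is two simply-supported spans DE and EF.
End slopes at the hinge E, treating each span as simply supported:
  span DE: triangular load, peak 16.5: 7w₀L³/(360EI) = 554.4/EI
  relative rotation θ_0 = (554.4 + 0)/EI = 554.4/EI
A unit hogging moment at E produces rotation L₁/(3EI) + L₂/(3EI) = 7.467/EI.
Slope continuity at E: θ_0 = M_E·7.467/EI, so M_E = 554.4/7.467 = 74.25 kN·m (hogging).
Span DE, ΣM about D with M_E applied at E: R_E^{DE}·12 = 396 + 74.25, so R_E^{DE} = 39.19 kN and R_D = 99 − 39.19 = 59.81 kN.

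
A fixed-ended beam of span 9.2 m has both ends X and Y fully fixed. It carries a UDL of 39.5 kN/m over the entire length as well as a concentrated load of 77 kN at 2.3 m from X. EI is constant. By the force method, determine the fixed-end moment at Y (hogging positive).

M_Y = 311.8 kN·m

Take the two fixed-end moments M_X, M_Y as redundants; the released structure is the simple span XY.
On the primary (simply-supported) span, the end slopes from the loading are:
  at X: UDL 39.5: wL³/(24EI) = 1282/EI
  at Y: UDL 39.5: wL³/(24EI) = 1282/EI
  at X: point load 77 at a = 2.3: Pab(L + b)/(6LEI) = 356.4/EI
  at Y: point load 77 at a = 2.3: Pab(L + a)/(6LEI) = 254.6/EI
  θ_X0 = 1638/EI,  θ_Y0 = 1536/EI
Flexibility coefficients: a unit moment at one end gives L/(3EI) there and L/(6EI) at the far end, so f₁₁ = f₂₂ = 3.067/EI and f₁₂ = f₂₁ = 1.533/EI.
Compatibility — zero rotation at each built-in end:
  3.067 M_X + 1.533 M_Y = 1638
  1.533 M_X + 3.067 M_Y = 1536
Solving the pair gives M_X = 378.2 kN·m and M_Y = 311.8 kN·m (hogging).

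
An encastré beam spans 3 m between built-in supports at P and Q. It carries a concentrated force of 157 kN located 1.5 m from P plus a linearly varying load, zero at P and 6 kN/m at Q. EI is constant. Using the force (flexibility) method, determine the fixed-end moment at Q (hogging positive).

M_Q = 61.58 kN·m

Release both end moments; the primary structure is a simply-supported span PQ with redundants M_P and M_Q.
Simple-span end rotations at P and Q under the given loads:
  at P: point load 157 at a = 1.5: Pab(L + b)/(6LEI) = 88.31/EI
  at Q: point load 157 at a = 1.5: Pab(L + a)/(6LEI) = 88.31/EI
  at P: triangular load, peak 6: 7w₀L³/(360EI) = 3.15/EI
  at Q: triangular load, peak 6: w₀L³/(45EI) = 3.6/EI
  θ_P0 = 91.46/EI,  θ_Q0 = 91.91/EI
Flexibility coefficients: a unit moment at one end gives L/(3EI) there and L/(6EI) at the far end, so f₁₁ = f₂₂ = 1/EI and f₁₂ = f₂₁ = 0.5/EI.
Compatibility — zero rotation at each built-in end:
  1 M_P + 0.5 M_Q = 91.46
  0.5 M_P + 1 M_Q = 91.91
Solving the pair gives M_P = 60.67 kN·m and M_Q = 61.58 kN·m (hogging).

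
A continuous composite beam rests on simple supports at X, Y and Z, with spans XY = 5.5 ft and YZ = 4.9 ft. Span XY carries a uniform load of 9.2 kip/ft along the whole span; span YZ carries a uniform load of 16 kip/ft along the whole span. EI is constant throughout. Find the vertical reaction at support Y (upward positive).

R_Y = 80.33 kip

Take M_Y as the redundant. Released structure: two simple spans XY and YZ with a hinge at Y.
Rotations at Y on the released spans (each span's end-slope, ×1/EI):
  span XY: UDL 9.2: wL³/(24EI) = 63.78/EI
  span YZ: UDL 16: wL³/(24EI) = 78.43/EI
  relative rotation θ_0 = (63.78 + 78.43)/EI = 142.2/EI
A unit hogging moment at Y produces rotation L₁/(3EI) + L₂/(3EI) = 3.467/EI.
Slope continuity at Y: θ_0 = M_Y·3.467/EI, so M_Y = 142.2/3.467 = 41.02 kip·ft (hogging).
Span XY, ΣM about X with M_Y applied at Y: R_Y^{XY}·5.5 = 139.2 + 41.02, so R_Y^{XY} = 32.76 kip and R_X = 50.6 − 32.76 = 17.84 kip.
Span YZ, ΣM about Z: R_Y^{YZ}·4.9 = 192.1 + 41.02, so R_Y^{YZ} = 47.57 kip and R_Z = 78.4 − 47.57 = 30.83 kip.
R_Y = 32.76 + 47.57 = 80.33 kip.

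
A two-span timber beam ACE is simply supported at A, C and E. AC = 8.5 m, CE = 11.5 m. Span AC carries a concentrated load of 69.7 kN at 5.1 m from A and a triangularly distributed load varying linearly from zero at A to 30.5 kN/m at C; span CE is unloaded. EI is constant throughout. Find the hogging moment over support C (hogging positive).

M_C = 110.8 kN·m

Release continuity at C by inserting a hinge; the redundant is the internal moment M_C. The primary structure is two simply-supported spans AC and CE.
Discontinuity in slope at C on the released structure — sum the simple-span end rotations:
  span AC: point load 69.7 at a = 5.1: Pab(L + a)/(6LEI) = 322.3/EI
  span AC: triangular load, peak 30.5: w₀L³/(45EI) = 416.2/EI
  relative rotation θ_0 = (738.5 + 0)/EI = 738.5/EI
A unit hogging moment at C produces rotation L₁/(3EI) + L₂/(3EI) = 6.667/EI.
Slope continuity at C: θ_0 = M_C·6.667/EI, so M_C = 738.5/6.667 = 110.8 kN·m (hogging).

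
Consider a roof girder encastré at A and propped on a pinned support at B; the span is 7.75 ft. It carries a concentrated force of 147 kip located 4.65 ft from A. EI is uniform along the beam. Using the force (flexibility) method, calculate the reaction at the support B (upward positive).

Take the reaction at B as the redundant and release it; the primary structure is a cantilever fixed at A.
Primary-structure tip deflection at B by superposition:
  point load 147 at a = 4.65: Pa²(3L − a)/(6EI) = 9853/EI
Tip deflection under a unit load at B: L³/(3EI) = 155.2/EI.
The prop prevents deflection at B: R_B = δ_0/δ_{BB} = 9853/155.2 = 63.5 kip.

R_B = 63.5 kip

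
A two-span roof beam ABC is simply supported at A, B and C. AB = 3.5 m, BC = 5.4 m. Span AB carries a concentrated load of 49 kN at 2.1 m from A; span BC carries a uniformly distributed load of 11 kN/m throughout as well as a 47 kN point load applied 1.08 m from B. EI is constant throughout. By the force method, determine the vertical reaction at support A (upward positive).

R_A = 2.614 kN

Release continuity at B by inserting a hinge; the redundant is the internal moment M_B. The primary structure is two simply-supported spans AB and BC.
Discontinuity in slope at B on the released structure — sum the simple-span end rotations:
  span AB: point load 49 at a = 2.1: Pab(L + a)/(6LEI) = 38.42/EI
  span BC: UDL 11: wL³/(24EI) = 72.17/EI
  span BC: point load 47 at a = 1.08: Pab(L + b)/(6LEI) = 65.78/EI
  relative rotation θ_0 = (38.42 + 138)/EI = 176.4/EI
A unit hogging moment at B produces rotation L₁/(3EI) + L₂/(3EI) = 2.967/EI.
Compatibility: M_B·(L₁+L₂)/(3EI) = θ_0, giving M_B = 59.45 kN·m (hogging).
Span AB, ΣM about A with M_B applied at B: R_B^{AB}·3.5 = 102.9 + 59.45, so R_B^{AB} = 46.39 kN and R_A = 49 − 46.39 = 2.614 kN.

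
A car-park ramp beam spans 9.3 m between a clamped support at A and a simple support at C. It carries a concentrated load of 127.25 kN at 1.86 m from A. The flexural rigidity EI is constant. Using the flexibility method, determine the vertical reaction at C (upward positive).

R_C = 7.126 kN

Release the roller at C. Primary structure: cantilever fixed at A.
Free-end deflection of the primary structure under the applied loading (downward +):
  point load 127.25 at a = 1.86: Pa²(3L − a)/(6EI) = 1911/EI
Flexibility coefficient — unit upward force at C: δ_{CC} = L³/(3EI) = 268.1/EI.
The prop prevents deflection at C: R_C = δ_0/δ_{CC} = 1911/268.1 = 7.126 kN.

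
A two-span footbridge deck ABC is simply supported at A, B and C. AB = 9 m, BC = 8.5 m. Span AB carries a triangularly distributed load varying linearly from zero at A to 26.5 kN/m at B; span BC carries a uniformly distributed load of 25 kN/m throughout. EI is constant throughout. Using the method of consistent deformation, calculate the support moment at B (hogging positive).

Release continuity at B by inserting a hinge; the redundant is the internal moment M_B. The primary structure is two simply-supported spans AB and BC.
Discontinuity in slope at B on the released structure — sum the simple-span end rotations:
  span AB: triangular load, peak 26.5: w₀L³/(45EI) = 429.3/EI
  span BC: UDL 25: wL³/(24EI) = 639.7/EI
  relative rotation θ_0 = (429.3 + 639.7)/EI = 1069/EI
A unit hogging moment at B produces rotation L₁/(3EI) + L₂/(3EI) = 5.833/EI.
Compatibility: M_B·(L₁+L₂)/(3EI) = θ_0, giving M_B = 183.3 kN·m (hogging).

M_B = 183.3 kN·m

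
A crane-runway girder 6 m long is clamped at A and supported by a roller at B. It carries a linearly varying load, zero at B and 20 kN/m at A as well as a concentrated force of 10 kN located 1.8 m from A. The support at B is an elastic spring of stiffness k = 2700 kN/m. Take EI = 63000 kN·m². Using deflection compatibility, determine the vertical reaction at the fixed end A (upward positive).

Release the roller at B. Primary structure: cantilever fixed at A.
Free-end deflection of the primary structure under the applied loading (downward +):
  triangular load, peak 20 at the fixed end: w₀L⁴/(30EI) = 864/EI
  point load 10 at a = 1.8: Pa²(3L − a)/(6EI) = 87.48/EI
  δ_0 = 951.5/EI
Tip deflection under a unit load at B: L³/(3EI) = 72/EI.
With EI = 63000 kN·m²: δ_0 = 0.015103 m and δ_{BB} = 0.001143 m/kN.
Compatibility — the spring shortens by R_B/k under the reaction it provides: δ_0 − R_B·δ_{BB} = R_B/k. With 1/k = 0.00037 m/kN, R_B = δ_0 / (δ_{BB} + 1/k) = 0.015103 / (0.001143 + 0.00037) = 9.981 kN.
Vertical equilibrium: R_A = ΣP − R_B = 70 − 9.981 = 60.02 kN.

R_A = 60.02 kN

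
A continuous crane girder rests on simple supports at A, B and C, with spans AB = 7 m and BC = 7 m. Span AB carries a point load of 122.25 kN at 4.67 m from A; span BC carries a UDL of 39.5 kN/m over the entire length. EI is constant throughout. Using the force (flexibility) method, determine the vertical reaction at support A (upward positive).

R_A = 12.1 kN

Take M_B as the redundant. Released structure: two simple spans AB and BC with a hinge at B.
Discontinuity in slope at B on the released structure — sum the simple-span end rotations:
  span AB: point load 122.25 at a = 4.67: Pab(L + a)/(6LEI) = 369.6/EI
  span BC: UDL 39.5: wL³/(24EI) = 564.5/EI
  relative rotation θ_0 = (369.6 + 564.5)/EI = 934.1/EI
A unit hogging moment at B produces rotation L₁/(3EI) + L₂/(3EI) = 4.667/EI.
Slope continuity at B: θ_0 = M_B·4.667/EI, so M_B = 934.1/4.667 = 200.2 kN·m (hogging).
Span AB, ΣM about A with M_B applied at B: R_B^{AB}·7 = 570.9 + 200.2, so R_B^{AB} = 110.2 kN and R_A = 122.2 − 110.2 = 12.1 kN.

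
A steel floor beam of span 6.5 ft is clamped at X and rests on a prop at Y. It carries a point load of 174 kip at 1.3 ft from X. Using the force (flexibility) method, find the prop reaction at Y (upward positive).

R_Y = 9.744 kip

Choose R_Y as the redundant. The primary structure is the cantilever fixed at X.
Primary-structure tip deflection at Y by superposition:
  point load 174 at a = 1.3: Pa²(3L − a)/(6EI) = 892/EI
Flexibility coefficient — unit upward force at Y: δ_{YY} = L³/(3EI) = 91.54/EI.
The prop prevents deflection at Y: R_Y = δ_0/δ_{YY} = 892/91.54 = 9.744 kip.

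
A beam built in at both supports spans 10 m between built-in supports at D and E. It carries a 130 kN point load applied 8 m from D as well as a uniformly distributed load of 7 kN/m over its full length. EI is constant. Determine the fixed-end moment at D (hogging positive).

M_D = 99.93 kN·m

Take the two fixed-end moments M_D, M_E as redundants; the released structure is the simple span DE.
On the primary (simply-supported) span, the end slopes from the loading are:
  at D: point load 130 at a = 8: Pab(L + b)/(6LEI) = 416/EI
  at E: point load 130 at a = 8: Pab(L + a)/(6LEI) = 624/EI
  at D: UDL 7: wL³/(24EI) = 291.7/EI
  at E: UDL 7: wL³/(24EI) = 291.7/EI
  θ_D0 = 707.7/EI,  θ_E0 = 915.7/EI
Flexibility coefficients: a unit moment at one end gives L/(3EI) there and L/(6EI) at the far end, so f₁₁ = f₂₂ = 3.333/EI and f₁₂ = f₂₁ = 1.667/EI.
Compatibility — zero rotation at each built-in end:
  3.333 M_D + 1.667 M_E = 707.7
  1.667 M_D + 3.333 M_E = 915.7
Solving the pair gives M_D = 99.93 kN·m and M_E = 224.7 kN·m (hogging).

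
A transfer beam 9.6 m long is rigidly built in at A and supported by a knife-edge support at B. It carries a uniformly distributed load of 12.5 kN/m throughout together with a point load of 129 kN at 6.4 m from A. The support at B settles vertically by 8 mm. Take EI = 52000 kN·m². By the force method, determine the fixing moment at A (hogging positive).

M_A = 341 kN·m

Choose R_B as the redundant. The primary structure is the cantilever fixed at A.
Free-end deflection of the primary structure under the applied loading (downward +):
  UDL 12.5: wL⁴/(8EI) = 13271/EI
  point load 129 at a = 6.4: Pa²(3L − a)/(6EI) = 19726/EI
  δ_0 = 32997/EI
Tip deflection under a unit load at B: L³/(3EI) = 294.9/EI.
With EI = 52000 kN·m²: δ_0 = 0.63456 m and δ_{BB} = 0.005671 m/kN.
Compatibility — the beam at B must follow the support down by 0.008 m: δ_0 − R_B·δ_{BB} = 0.008, so R_B = (0.63456 − 0.008)/0.005671 = 110.5 kN.
Moment equilibrium about A: M_A = Σ(load moments about A) − R_B·L = 1402 − 110.5×9.6 = 341 kN·m.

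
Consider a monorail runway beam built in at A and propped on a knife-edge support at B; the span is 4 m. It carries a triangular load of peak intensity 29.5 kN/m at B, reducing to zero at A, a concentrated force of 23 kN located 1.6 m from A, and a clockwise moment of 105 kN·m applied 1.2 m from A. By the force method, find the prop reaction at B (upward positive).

Release the roller at B. Primary structure: cantilever fixed at A.
Primary-structure tip deflection at B by superposition:
  triangular load, peak 29.5 at the free end: 11w₀L⁴/(120EI) = 692.3/EI
  point load 23 at a = 1.6: Pa²(3L − a)/(6EI) = 102.1/EI
  clockwise couple 105 at a = 1.2: M₀a(2L − a)/(2EI) = 428.4/EI
  δ_0 = 1223/EI
Flexibility coefficient — unit upward force at B: δ_{BB} = L³/(3EI) = 21.33/EI.
The prop prevents deflection at B: R_B = δ_0/δ_{BB} = 1223/21.33 = 57.32 kN.

R_B = 57.32 kN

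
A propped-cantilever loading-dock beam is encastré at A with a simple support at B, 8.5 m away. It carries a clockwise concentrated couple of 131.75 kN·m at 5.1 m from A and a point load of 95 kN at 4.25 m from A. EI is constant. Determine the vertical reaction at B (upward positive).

R_B = 49.22 kN

Take the reaction at B as the redundant and release it; the primary structure is a cantilever fixed at A.
Deflection at B on the released cantilever, summing each load's contribution:
  clockwise couple 131.75 at a = 5.1: M₀a(2L − a)/(2EI) = 3998/EI
  point load 95 at a = 4.25: Pa²(3L − a)/(6EI) = 6077/EI
  δ_0 = 10075/EI
Flexibility coefficient — unit upward force at B: δ_{BB} = L³/(3EI) = 204.7/EI.
Compatibility at B: δ_0 − R_B·δ_{BB} = 0, so R_B = 10075/204.7 = 49.22 kN.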